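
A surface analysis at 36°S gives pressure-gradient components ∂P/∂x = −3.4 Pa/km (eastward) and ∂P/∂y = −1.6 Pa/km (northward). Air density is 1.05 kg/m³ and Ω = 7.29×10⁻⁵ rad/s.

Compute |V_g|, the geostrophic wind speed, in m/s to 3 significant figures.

41.8 m/s

Coriolis parameter at 36°S:
f = 2Ω sin φ = 2 × 7.29×10⁻⁵ × sin 36° = 8.57×10⁻⁵ s⁻¹
In the Southern Hemisphere f is negative: f = −8.57×10⁻⁵ s⁻¹.
Component geostrophic relations (x east, y north):
u_g = −(1/(fρ)) ∂P/∂y,  v_g = (1/(fρ)) ∂P/∂x
u_g = −(−1.6×10⁻³)/(−8.57×10⁻⁵ × 1.05) = −17.8 m/s;  v_g = (−3.4×10⁻³)/(−8.57×10⁻⁵ × 1.05) = 37.8 m/s
|V_g| = √(u_g² + v_g²) = 41.8 m/s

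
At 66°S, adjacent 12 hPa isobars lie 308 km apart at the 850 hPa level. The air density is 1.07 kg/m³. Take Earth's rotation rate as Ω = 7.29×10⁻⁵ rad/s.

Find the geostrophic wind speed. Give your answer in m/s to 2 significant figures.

27 m/s

Coriolis parameter at 66°S:
f = 2Ω sin φ = 2 × 7.29×10⁻⁵ × sin 66° = 1.33×10⁻⁴ s⁻¹
Pressure gradient: |∂P/∂n| = 1200 Pa / 308000 m = 3.90×10⁻³ Pa/m
Geostrophic balance (pressure-gradient force = Coriolis force):
V_g = (1/(fρ)) |∂P/∂n| = 3.90×10⁻³ / (1.33×10⁻⁴ × 1.07) = 27.3 m/s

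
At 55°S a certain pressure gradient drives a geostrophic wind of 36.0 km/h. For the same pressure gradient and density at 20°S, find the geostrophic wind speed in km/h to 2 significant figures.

86 km/h

With the same pressure gradient and density, V_g ∝ 1/f ∝ 1/sin φ.
V₂ = V₁ · sin φ₁ / sin φ₂ = 36.0 × sin 55° / sin 20°
V₂ = 36.0 × 0.8192/0.3420 = 86 km/h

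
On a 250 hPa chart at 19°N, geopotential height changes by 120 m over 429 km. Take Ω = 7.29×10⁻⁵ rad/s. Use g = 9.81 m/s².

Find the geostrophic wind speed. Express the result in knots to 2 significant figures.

110 knots

Coriolis parameter at 19°N:
f = 2Ω sin φ = 2 × 7.29×10⁻⁵ × sin 19° = 4.75×10⁻⁵ s⁻¹
Height gradient: |∂Z/∂n| = 120 m / 429000 m = 2.80×10⁻⁴
On a pressure surface, geostrophic balance gives V_g = (g/f)|∂Z/∂n|:
V_g = 9.81 × 2.80×10⁻⁴ / 4.75×10⁻⁵ = 57.8 m/s
Converting: 57.8 m/s × 1.944 = 110 knots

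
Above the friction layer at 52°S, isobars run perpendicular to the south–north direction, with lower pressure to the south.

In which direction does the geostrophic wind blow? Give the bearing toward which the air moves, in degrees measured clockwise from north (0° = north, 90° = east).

090°

The pressure-gradient force points toward the south (bearing 180°).
Geostrophic balance: in the Southern Hemisphere the Coriolis force deflects motion to the left, so the geostrophic wind blows 90° to the left of the pressure-gradient force (low pressure on the right).
Rotating 180° by 90° counterclockwise gives 090° — the wind blows toward the east.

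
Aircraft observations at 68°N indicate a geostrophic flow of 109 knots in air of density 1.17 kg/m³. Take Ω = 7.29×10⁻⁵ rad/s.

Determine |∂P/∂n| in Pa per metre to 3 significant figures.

8.87×10⁻³ Pa/m

Coriolis parameter at 68°N:
f = 2Ω sin φ = 2 × 7.29×10⁻⁵ × sin 68° = 1.35×10⁻⁴ s⁻¹
Wind speed in SI: 109 knots = 56.1 m/s
Geostrophic balance rearranged: |∂P/∂n| = f ρ V_g
|∂P/∂n| = 1.35×10⁻⁴ × 1.17 × 56.1 = 8.87×10⁻³ Pa/m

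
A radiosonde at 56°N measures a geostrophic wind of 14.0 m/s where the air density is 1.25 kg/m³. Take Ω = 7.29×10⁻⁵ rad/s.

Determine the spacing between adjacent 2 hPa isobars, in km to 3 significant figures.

94.5 km

Coriolis parameter at 56°N:
f = 2Ω sin φ = 2 × 7.29×10⁻⁵ × sin 56° = 1.21×10⁻⁴ s⁻¹
Geostrophic balance rearranged: |∂P/∂n| = f ρ V_g
|∂P/∂n| = 1.21×10⁻⁴ × 1.25 × 14.0 = 2.12×10⁻³ Pa/m
Isobar spacing: Δn = ΔP/|∂P/∂n| = 200 Pa / 2.12×10⁻³ Pa/m = 94550 m ≈ 94.5 km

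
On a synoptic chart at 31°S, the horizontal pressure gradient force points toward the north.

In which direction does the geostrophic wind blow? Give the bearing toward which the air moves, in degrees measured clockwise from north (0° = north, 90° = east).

The pressure-gradient force points toward the north (bearing 000°).
Geostrophic balance: in the Southern Hemisphere the Coriolis force deflects motion to the left, so the geostrophic wind blows 90° to the left of the pressure-gradient force (low pressure on the right).
Rotating 000° by 90° counterclockwise gives 270° — the wind blows toward the west.

270°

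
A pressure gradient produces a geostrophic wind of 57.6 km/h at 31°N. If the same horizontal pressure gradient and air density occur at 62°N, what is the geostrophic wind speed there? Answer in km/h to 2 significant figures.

34 km/h

With the same pressure gradient and density, V_g ∝ 1/f ∝ 1/sin φ.
V₂ = V₁ · sin φ₁ / sin φ₂ = 57.6 × sin 31° / sin 62°
V₂ = 57.6 × 0.5150/0.8829 = 34 km/h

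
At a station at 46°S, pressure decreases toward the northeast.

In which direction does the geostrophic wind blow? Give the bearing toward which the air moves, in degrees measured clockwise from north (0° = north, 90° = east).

The pressure-gradient force points toward the northeast (bearing 045°).
Geostrophic balance: in the Southern Hemisphere the Coriolis force deflects motion to the left, so the geostrophic wind blows 90° to the left of the pressure-gradient force (low pressure on the right).
Rotating 045° by 90° counterclockwise gives 315° — the wind blows toward the northwest.

315°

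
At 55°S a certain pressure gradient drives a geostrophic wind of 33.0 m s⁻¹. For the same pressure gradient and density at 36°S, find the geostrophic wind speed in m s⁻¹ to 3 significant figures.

With the same pressure gradient and density, V_g ∝ 1/f ∝ 1/sin φ.
V₂ = V₁ · sin φ₁ / sin φ₂ = 33.0 × sin 55° / sin 36°
V₂ = 33.0 × 0.8192/0.5878 = 46.0 m s⁻¹

46.0 m s⁻¹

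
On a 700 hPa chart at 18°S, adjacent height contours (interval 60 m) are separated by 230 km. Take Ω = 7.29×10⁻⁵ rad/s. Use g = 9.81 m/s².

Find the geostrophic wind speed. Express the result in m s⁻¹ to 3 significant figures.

Coriolis parameter at 18°S:
f = 2Ω sin φ = 2 × 7.29×10⁻⁵ × sin 18° = 4.51×10⁻⁵ s⁻¹
Height gradient: |∂Z/∂n| = 60 m / 230000 m = 2.61×10⁻⁴
On a pressure surface, geostrophic balance gives V_g = (g/f)|∂Z/∂n|:
V_g = 9.81 × 2.61×10⁻⁴ / 4.51×10⁻⁵ = 56.8 m/s

56.8 m s⁻¹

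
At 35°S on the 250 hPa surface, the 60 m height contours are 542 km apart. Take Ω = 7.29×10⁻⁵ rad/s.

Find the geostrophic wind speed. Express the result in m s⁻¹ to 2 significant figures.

13 m s⁻¹

Coriolis parameter at 35°S:
f = 2Ω sin φ = 2 × 7.29×10⁻⁵ × sin 35° = 8.36×10⁻⁵ s⁻¹
Height gradient: |∂Z/∂n| = 60 m / 542000 m = 1.11×10⁻⁴
On a pressure surface, geostrophic balance gives V_g = (g/f)|∂Z/∂n|:
V_g = 9.81 × 1.11×10⁻⁴ / 8.36×10⁻⁵ = 13.0 m/s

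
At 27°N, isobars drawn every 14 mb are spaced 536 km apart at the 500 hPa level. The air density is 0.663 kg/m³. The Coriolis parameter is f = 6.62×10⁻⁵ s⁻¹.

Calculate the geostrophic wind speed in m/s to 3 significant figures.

59.5 m/s

Pressure gradient: |∂P/∂n| = 1400 Pa / 536000 m = 2.61×10⁻³ Pa/m
Geostrophic balance (pressure-gradient force = Coriolis force):
V_g = (1/(fρ)) |∂P/∂n| = 2.61×10⁻³ / (6.62×10⁻⁵ × 0.663) = 59.5 m/s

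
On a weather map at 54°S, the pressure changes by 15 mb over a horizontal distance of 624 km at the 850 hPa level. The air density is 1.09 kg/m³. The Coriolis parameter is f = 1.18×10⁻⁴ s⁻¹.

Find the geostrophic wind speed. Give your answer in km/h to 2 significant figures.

Pressure gradient: |∂P/∂n| = 1500 Pa / 624000 m = 2.40×10⁻³ Pa/m
Geostrophic balance (pressure-gradient force = Coriolis force):
V_g = (1/(fρ)) |∂P/∂n| = 2.40×10⁻³ / (1.18×10⁻⁴ × 1.09) = 18.7 m/s
Converting: 18.7 m/s × 3.6 = 67 km/h

67 km/h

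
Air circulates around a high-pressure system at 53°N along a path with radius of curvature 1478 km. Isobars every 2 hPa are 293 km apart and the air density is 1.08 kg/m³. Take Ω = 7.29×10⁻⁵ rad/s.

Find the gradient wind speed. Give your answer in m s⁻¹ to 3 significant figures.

Coriolis parameter at 53°N:
f = 2Ω sin φ = 2 × 7.29×10⁻⁵ × sin 53° = 1.16×10⁻⁴ s⁻¹
Pressure gradient: |∂P/∂n| = 200 Pa / 293000 m = 6.83×10⁻⁴ Pa/m
Geostrophic speed: V_g = |∂P/∂n|/(fρ) = 6.83×10⁻⁴/(1.16×10⁻⁴ × 1.08) = 5.43 m/s
Around a high, pressure-gradient force acts outward with centrifugal, so Coriolis balances both:
fV = (1/ρ)|∂P/∂n| + V²/R  →  V² − fR·V + fR·V_g = 0
With fR = 1.16×10⁻⁴ × 1478×10³ m = 172 m/s:
V = [fR − √((fR)² − 4 fR V_g)]/2 = [172 − √(172² − 4×172×5.43)]/2 = 5.61 m/s
Supergeostrophic (V > V_g = 5.43 m/s), as expected around a high.

5.61 m s⁻¹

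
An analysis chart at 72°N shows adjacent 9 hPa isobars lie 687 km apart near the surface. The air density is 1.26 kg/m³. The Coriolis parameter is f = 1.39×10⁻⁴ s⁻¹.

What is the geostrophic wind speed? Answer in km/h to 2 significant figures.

27 km/h

Pressure gradient: |∂P/∂n| = 900 Pa / 687000 m = 1.31×10⁻³ Pa/m
Geostrophic balance (pressure-gradient force = Coriolis force):
V_g = (1/(fρ)) |∂P/∂n| = 1.31×10⁻³ / (1.39×10⁻⁴ × 1.26) = 7.48 m/s
Converting: 7.48 m/s × 3.6 = 27 km/h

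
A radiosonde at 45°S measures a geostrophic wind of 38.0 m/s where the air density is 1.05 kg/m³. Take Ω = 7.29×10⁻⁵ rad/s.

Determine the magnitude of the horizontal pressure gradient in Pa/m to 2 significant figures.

Coriolis parameter at 45°S:
f = 2Ω sin φ = 2 × 7.29×10⁻⁵ × sin 45° = 1.03×10⁻⁴ s⁻¹
Geostrophic balance rearranged: |∂P/∂n| = f ρ V_g
|∂P/∂n| = 1.03×10⁻⁴ × 1.05 × 38.0 = 4.11×10⁻³ Pa/m

4.1×10⁻³ Pa/m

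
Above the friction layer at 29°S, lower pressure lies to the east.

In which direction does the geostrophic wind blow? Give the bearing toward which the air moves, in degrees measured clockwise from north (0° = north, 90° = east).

000°

The pressure-gradient force points toward the east (bearing 090°).
Geostrophic balance: in the Southern Hemisphere the Coriolis force deflects motion to the left, so the geostrophic wind blows 90° to the left of the pressure-gradient force (low pressure on the right).
Rotating 090° by 90° counterclockwise gives 000° — the wind blows toward the north.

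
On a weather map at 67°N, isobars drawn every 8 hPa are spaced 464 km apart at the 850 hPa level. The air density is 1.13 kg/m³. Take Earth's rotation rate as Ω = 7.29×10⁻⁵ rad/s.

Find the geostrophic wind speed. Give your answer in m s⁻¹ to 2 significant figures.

11 m s⁻¹

Coriolis parameter at 67°N:
f = 2Ω sin φ = 2 × 7.29×10⁻⁵ × sin 67° = 1.34×10⁻⁴ s⁻¹
Pressure gradient: |∂P/∂n| = 800 Pa / 464000 m = 1.72×10⁻³ Pa/m
Geostrophic balance (pressure-gradient force = Coriolis force):
V_g = (1/(fρ)) |∂P/∂n| = 1.72×10⁻³ / (1.34×10⁻⁴ × 1.13) = 11.4 m/s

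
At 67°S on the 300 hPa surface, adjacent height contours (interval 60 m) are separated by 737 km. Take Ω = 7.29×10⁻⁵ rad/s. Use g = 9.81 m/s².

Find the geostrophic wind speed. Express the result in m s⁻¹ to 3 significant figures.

Coriolis parameter at 67°S:
f = 2Ω sin φ = 2 × 7.29×10⁻⁵ × sin 67° = 1.34×10⁻⁴ s⁻¹
Height gradient: |∂Z/∂n| = 60 m / 737000 m = 8.14×10⁻⁵
On a pressure surface, geostrophic balance gives V_g = (g/f)|∂Z/∂n|:
V_g = 9.81 × 8.14×10⁻⁵ / 1.34×10⁻⁴ = 5.95 m/s

5.95 m s⁻¹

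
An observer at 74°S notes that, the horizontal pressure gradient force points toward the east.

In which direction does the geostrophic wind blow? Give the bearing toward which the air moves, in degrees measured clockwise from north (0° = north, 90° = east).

000°

The pressure-gradient force points toward the east (bearing 090°).
Geostrophic balance: in the Southern Hemisphere the Coriolis force deflects motion to the left, so the geostrophic wind blows 90° to the left of the pressure-gradient force (low pressure on the right).
Rotating 090° by 90° counterclockwise gives 000° — the wind blows toward the north.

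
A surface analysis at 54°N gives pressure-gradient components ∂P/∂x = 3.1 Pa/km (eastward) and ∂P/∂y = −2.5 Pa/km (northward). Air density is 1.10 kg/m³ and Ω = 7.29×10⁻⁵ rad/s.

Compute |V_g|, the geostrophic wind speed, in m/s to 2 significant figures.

31 m/s

Coriolis parameter at 54°N:
f = 2Ω sin φ = 2 × 7.29×10⁻⁵ × sin 54° = 1.18×10⁻⁴ s⁻¹
Component geostrophic relations (x east, y north):
u_g = −(1/(fρ)) ∂P/∂y,  v_g = (1/(fρ)) ∂P/∂x
u_g = −(−2.5×10⁻³)/(1.18×10⁻⁴ × 1.10) = 19.3 m/s;  v_g = (3.1×10⁻³)/(1.18×10⁻⁴ × 1.10) = 23.9 m/s
|V_g| = √(u_g² + v_g²) = 30.7 m/s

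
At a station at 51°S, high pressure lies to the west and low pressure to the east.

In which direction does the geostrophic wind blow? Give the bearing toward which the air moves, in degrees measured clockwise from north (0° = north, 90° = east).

The pressure-gradient force points toward the east (bearing 090°).
Geostrophic balance: in the Southern Hemisphere the Coriolis force deflects motion to the left, so the geostrophic wind blows 90° to the left of the pressure-gradient force (low pressure on the right).
Rotating 090° by 90° counterclockwise gives 000° — the wind blows toward the north.

000°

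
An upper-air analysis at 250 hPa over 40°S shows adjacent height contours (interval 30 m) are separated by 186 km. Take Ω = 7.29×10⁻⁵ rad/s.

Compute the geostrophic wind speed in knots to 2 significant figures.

33 knots

Coriolis parameter at 40°S:
f = 2Ω sin φ = 2 × 7.29×10⁻⁵ × sin 40° = 9.37×10⁻⁵ s⁻¹
Height gradient: |∂Z/∂n| = 30 m / 186000 m = 1.61×10⁻⁴
On a pressure surface, geostrophic balance gives V_g = (g/f)|∂Z/∂n|:
V_g = 9.81 × 1.61×10⁻⁴ / 9.37×10⁻⁵ = 16.9 m/s
Converting: 16.9 m/s × 1.944 = 33 knots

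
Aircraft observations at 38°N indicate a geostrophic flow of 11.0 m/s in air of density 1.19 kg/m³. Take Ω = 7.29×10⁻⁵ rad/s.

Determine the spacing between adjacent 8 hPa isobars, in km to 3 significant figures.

Coriolis parameter at 38°N:
f = 2Ω sin φ = 2 × 7.29×10⁻⁵ × sin 38° = 8.98×10⁻⁵ s⁻¹
Geostrophic balance rearranged: |∂P/∂n| = f ρ V_g
|∂P/∂n| = 8.98×10⁻⁵ × 1.19 × 11.0 = 1.18×10⁻³ Pa/m
Isobar spacing: Δn = ΔP/|∂P/∂n| = 800 Pa / 1.18×10⁻³ Pa/m = 680849 m ≈ 681 km

681 km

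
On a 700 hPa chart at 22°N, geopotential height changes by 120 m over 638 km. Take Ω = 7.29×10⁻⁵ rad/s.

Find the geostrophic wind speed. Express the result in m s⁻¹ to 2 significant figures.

Coriolis parameter at 22°N:
f = 2Ω sin φ = 2 × 7.29×10⁻⁵ × sin 22° = 5.46×10⁻⁵ s⁻¹
Height gradient: |∂Z/∂n| = 120 m / 638000 m = 1.88×10⁻⁴
On a pressure surface, geostrophic balance gives V_g = (g/f)|∂Z/∂n|:
V_g = 9.81 × 1.88×10⁻⁴ / 5.46×10⁻⁵ = 33.8 m/s

34 m s⁻¹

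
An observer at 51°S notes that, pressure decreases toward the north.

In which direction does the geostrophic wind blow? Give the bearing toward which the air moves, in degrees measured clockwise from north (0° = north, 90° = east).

The pressure-gradient force points toward the north (bearing 000°).
Geostrophic balance: in the Southern Hemisphere the Coriolis force deflects motion to the left, so the geostrophic wind blows 90° to the left of the pressure-gradient force (low pressure on the right).
Rotating 000° by 90° counterclockwise gives 270° — the wind blows toward the west.

270°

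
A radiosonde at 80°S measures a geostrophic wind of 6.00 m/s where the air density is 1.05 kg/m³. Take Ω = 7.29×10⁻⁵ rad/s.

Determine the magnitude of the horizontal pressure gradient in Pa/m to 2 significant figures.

Coriolis parameter at 80°S:
f = 2Ω sin φ = 2 × 7.29×10⁻⁵ × sin 80° = 1.44×10⁻⁴ s⁻¹
Geostrophic balance rearranged: |∂P/∂n| = f ρ V_g
|∂P/∂n| = 1.44×10⁻⁴ × 1.05 × 6.00 = 9.05×10⁻⁴ Pa/m

9.0×10⁻⁴ Pa/m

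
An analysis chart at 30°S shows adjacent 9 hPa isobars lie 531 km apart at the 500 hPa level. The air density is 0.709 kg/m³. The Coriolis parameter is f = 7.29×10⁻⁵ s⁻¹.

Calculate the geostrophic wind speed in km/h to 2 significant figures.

Pressure gradient: |∂P/∂n| = 900 Pa / 531000 m = 1.69×10⁻³ Pa/m
Geostrophic balance (pressure-gradient force = Coriolis force):
V_g = (1/(fρ)) |∂P/∂n| = 1.69×10⁻³ / (7.29×10⁻⁵ × 0.709) = 32.8 m/s
Converting: 32.8 m/s × 3.6 = 120 km/h

120 km/h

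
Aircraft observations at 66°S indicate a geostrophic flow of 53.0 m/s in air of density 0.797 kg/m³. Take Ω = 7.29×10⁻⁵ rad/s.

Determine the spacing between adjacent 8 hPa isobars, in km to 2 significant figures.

Coriolis parameter at 66°S:
f = 2Ω sin φ = 2 × 7.29×10⁻⁵ × sin 66° = 1.33×10⁻⁴ s⁻¹
Geostrophic balance rearranged: |∂P/∂n| = f ρ V_g
|∂P/∂n| = 1.33×10⁻⁴ × 0.797 × 53.0 = 5.63×10⁻³ Pa/m
Isobar spacing: Δn = ΔP/|∂P/∂n| = 800 Pa / 5.63×10⁻³ Pa/m = 142190 m ≈ 140 km

140 km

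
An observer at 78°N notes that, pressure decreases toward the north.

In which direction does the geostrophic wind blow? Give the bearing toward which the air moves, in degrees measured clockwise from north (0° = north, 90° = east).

The pressure-gradient force points toward the north (bearing 000°).
Geostrophic balance: in the Northern Hemisphere the Coriolis force deflects motion to the right, so the geostrophic wind blows 90° to the right of the pressure-gradient force (low pressure on the left).
Rotating 000° by 90° clockwise gives 090° — the wind blows toward the east.

090°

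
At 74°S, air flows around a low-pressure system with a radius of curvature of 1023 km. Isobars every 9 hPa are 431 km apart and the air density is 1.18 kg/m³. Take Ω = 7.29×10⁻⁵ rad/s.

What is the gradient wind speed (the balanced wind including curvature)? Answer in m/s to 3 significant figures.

11.7 m/s

Coriolis parameter at 74°S:
f = 2Ω sin φ = 2 × 7.29×10⁻⁵ × sin 74° = 1.40×10⁻⁴ s⁻¹
Pressure gradient: |∂P/∂n| = 900 Pa / 431000 m = 2.09×10⁻³ Pa/m
Geostrophic speed: V_g = |∂P/∂n|/(fρ) = 2.09×10⁻³/(1.40×10⁻⁴ × 1.18) = 12.6 m/s
Around a low, centrifugal force acts outward with Coriolis, so pressure-gradient force balances both:
(1/ρ)|∂P/∂n| = fV + V²/R  →  V² + fR·V − fR·V_g = 0
With fR = 1.40×10⁻⁴ × 1023×10³ m = 143 m/s:
V = [−fR + √((fR)² + 4 fR V_g)]/2 = [−143 + √(143² + 4×143×12.6)]/2 = 11.7 m/s
Subgeostrophic (V < V_g = 12.6 m/s), as expected around a low.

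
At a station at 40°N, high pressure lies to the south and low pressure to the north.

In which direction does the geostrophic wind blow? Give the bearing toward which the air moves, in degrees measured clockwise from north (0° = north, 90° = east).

090°

The pressure-gradient force points toward the north (bearing 000°).
Geostrophic balance: in the Northern Hemisphere the Coriolis force deflects motion to the right, so the geostrophic wind blows 90° to the right of the pressure-gradient force (low pressure on the left).
Rotating 000° by 90° clockwise gives 090° — the wind blows toward the east.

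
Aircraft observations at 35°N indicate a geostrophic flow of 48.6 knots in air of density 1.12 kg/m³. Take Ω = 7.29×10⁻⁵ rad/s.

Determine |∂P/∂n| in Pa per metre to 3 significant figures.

Coriolis parameter at 35°N:
f = 2Ω sin φ = 2 × 7.29×10⁻⁵ × sin 35° = 8.36×10⁻⁵ s⁻¹
Wind speed in SI: 48.6 knots = 25.0 m/s
Geostrophic balance rearranged: |∂P/∂n| = f ρ V_g
|∂P/∂n| = 8.36×10⁻⁵ × 1.12 × 25.0 = 2.34×10⁻³ Pa/m

2.34×10⁻³ Pa/m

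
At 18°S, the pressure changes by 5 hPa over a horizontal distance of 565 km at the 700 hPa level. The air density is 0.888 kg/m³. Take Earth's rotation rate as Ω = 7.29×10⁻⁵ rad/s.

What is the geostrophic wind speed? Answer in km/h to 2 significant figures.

Coriolis parameter at 18°S:
f = 2Ω sin φ = 2 × 7.29×10⁻⁵ × sin 18° = 4.51×10⁻⁵ s⁻¹
Pressure gradient: |∂P/∂n| = 500 Pa / 565000 m = 8.85×10⁻⁴ Pa/m
Geostrophic balance (pressure-gradient force = Coriolis force):
V_g = (1/(fρ)) |∂P/∂n| = 8.85×10⁻⁴ / (4.51×10⁻⁵ × 0.888) = 22.1 m/s
Converting: 22.1 m/s × 3.6 = 80 km/h

80 km/h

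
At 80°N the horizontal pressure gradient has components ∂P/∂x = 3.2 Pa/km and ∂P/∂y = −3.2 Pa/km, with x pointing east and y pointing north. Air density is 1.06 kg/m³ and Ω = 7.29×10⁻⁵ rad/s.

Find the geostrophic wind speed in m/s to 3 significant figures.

Coriolis parameter at 80°N:
f = 2Ω sin φ = 2 × 7.29×10⁻⁵ × sin 80° = 1.44×10⁻⁴ s⁻¹
Component geostrophic relations (x east, y north):
u_g = −(1/(fρ)) ∂P/∂y,  v_g = (1/(fρ)) ∂P/∂x
u_g = −(−3.2×10⁻³)/(1.44×10⁻⁴ × 1.06) = 21.0 m/s;  v_g = (3.2×10⁻³)/(1.44×10⁻⁴ × 1.06) = 21.0 m/s
|V_g| = √(u_g² + v_g²) = 29.7 m/s

29.7 m/s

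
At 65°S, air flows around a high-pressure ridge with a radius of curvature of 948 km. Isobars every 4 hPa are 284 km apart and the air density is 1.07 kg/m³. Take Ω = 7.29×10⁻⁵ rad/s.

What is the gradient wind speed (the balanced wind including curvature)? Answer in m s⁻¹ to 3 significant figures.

10.9 m s⁻¹

Coriolis parameter at 65°S:
f = 2Ω sin φ = 2 × 7.29×10⁻⁵ × sin 65° = 1.32×10⁻⁴ s⁻¹
Pressure gradient: |∂P/∂n| = 400 Pa / 284000 m = 1.41×10⁻³ Pa/m
Geostrophic speed: V_g = |∂P/∂n|/(fρ) = 1.41×10⁻³/(1.32×10⁻⁴ × 1.07) = 9.96 m/s
Around a high, pressure-gradient force acts outward with centrifugal, so Coriolis balances both:
fV = (1/ρ)|∂P/∂n| + V²/R  →  V² − fR·V + fR·V_g = 0
With fR = 1.32×10⁻⁴ × 948×10³ m = 125 m/s:
V = [fR − √((fR)² − 4 fR V_g)]/2 = [125 − √(125² − 4×125×9.96)]/2 = 10.9 m/s
Supergeostrophic (V > V_g = 9.96 m/s), as expected around a high.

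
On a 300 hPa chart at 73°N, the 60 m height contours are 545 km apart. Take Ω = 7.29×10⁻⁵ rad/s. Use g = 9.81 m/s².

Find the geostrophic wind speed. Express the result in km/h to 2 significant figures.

Coriolis parameter at 73°N:
f = 2Ω sin φ = 2 × 7.29×10⁻⁵ × sin 73° = 1.39×10⁻⁴ s⁻¹
Height gradient: |∂Z/∂n| = 60 m / 545000 m = 1.10×10⁻⁴
On a pressure surface, geostrophic balance gives V_g = (g/f)|∂Z/∂n|:
V_g = 9.81 × 1.10×10⁻⁴ / 1.39×10⁻⁴ = 7.75 m/s
Converting: 7.75 m/s × 3.6 = 28 km/h

28 km/h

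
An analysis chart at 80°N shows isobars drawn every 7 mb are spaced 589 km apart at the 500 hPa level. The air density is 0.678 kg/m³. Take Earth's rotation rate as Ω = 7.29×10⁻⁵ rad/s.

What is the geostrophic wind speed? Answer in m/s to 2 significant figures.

Coriolis parameter at 80°N:
f = 2Ω sin φ = 2 × 7.29×10⁻⁵ × sin 80° = 1.44×10⁻⁴ s⁻¹
Pressure gradient: |∂P/∂n| = 700 Pa / 589000 m = 1.19×10⁻³ Pa/m
Geostrophic balance (pressure-gradient force = Coriolis force):
V_g = (1/(fρ)) |∂P/∂n| = 1.19×10⁻³ / (1.44×10⁻⁴ × 0.678) = 12.2 m/s

12 m/s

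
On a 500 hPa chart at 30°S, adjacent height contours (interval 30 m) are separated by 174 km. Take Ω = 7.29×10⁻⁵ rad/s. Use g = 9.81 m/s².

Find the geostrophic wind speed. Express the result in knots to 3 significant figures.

Coriolis parameter at 30°S:
f = 2Ω sin φ = 2 × 7.29×10⁻⁵ × sin 30° = 7.29×10⁻⁵ s⁻¹
Height gradient: |∂Z/∂n| = 30 m / 174000 m = 1.72×10⁻⁴
On a pressure surface, geostrophic balance gives V_g = (g/f)|∂Z/∂n|:
V_g = 9.81 × 1.72×10⁻⁴ / 7.29×10⁻⁵ = 23.2 m/s
Converting: 23.2 m/s × 1.944 = 45.1 knots

45.1 knots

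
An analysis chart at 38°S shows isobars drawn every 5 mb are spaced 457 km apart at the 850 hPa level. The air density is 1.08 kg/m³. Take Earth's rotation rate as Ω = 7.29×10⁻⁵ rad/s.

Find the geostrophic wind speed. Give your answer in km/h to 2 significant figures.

Coriolis parameter at 38°S:
f = 2Ω sin φ = 2 × 7.29×10⁻⁵ × sin 38° = 8.98×10⁻⁵ s⁻¹
Pressure gradient: |∂P/∂n| = 500 Pa / 457000 m = 1.09×10⁻³ Pa/m
Geostrophic balance (pressure-gradient force = Coriolis force):
V_g = (1/(fρ)) |∂P/∂n| = 1.09×10⁻³ / (8.98×10⁻⁵ × 1.08) = 11.3 m/s
Converting: 11.3 m/s × 3.6 = 41 km/h

41 km/h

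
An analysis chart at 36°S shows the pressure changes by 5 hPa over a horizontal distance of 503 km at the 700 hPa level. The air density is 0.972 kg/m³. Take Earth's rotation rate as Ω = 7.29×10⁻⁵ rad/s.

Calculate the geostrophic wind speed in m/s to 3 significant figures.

11.9 m/s

Coriolis parameter at 36°S:
f = 2Ω sin φ = 2 × 7.29×10⁻⁵ × sin 36° = 8.57×10⁻⁵ s⁻¹
Pressure gradient: |∂P/∂n| = 500 Pa / 503000 m = 9.94×10⁻⁴ Pa/m
Geostrophic balance (pressure-gradient force = Coriolis force):
V_g = (1/(fρ)) |∂P/∂n| = 9.94×10⁻⁴ / (8.57×10⁻⁵ × 0.972) = 11.9 m/s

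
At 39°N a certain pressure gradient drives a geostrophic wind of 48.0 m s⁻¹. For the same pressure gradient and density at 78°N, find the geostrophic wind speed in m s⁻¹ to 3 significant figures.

With the same pressure gradient and density, V_g ∝ 1/f ∝ 1/sin φ.
V₂ = V₁ · sin φ₁ / sin φ₂ = 48.0 × sin 39° / sin 78°
V₂ = 48.0 × 0.6293/0.9781 = 30.9 m s⁻¹

30.9 m s⁻¹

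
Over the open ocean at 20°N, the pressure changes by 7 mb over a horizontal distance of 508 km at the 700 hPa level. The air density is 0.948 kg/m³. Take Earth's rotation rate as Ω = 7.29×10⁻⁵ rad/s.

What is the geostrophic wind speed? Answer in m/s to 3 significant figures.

Coriolis parameter at 20°N:
f = 2Ω sin φ = 2 × 7.29×10⁻⁵ × sin 20° = 4.99×10⁻⁵ s⁻¹
Pressure gradient: |∂P/∂n| = 700 Pa / 508000 m = 1.38×10⁻³ Pa/m
Geostrophic balance (pressure-gradient force = Coriolis force):
V_g = (1/(fρ)) |∂P/∂n| = 1.38×10⁻³ / (4.99×10⁻⁵ × 0.948) = 29.1 m/s

29.1 m/s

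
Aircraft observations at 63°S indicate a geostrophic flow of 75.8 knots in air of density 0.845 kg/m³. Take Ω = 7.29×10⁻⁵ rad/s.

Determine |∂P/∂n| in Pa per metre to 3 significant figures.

4.28×10⁻³ Pa/m

Coriolis parameter at 63°S:
f = 2Ω sin φ = 2 × 7.29×10⁻⁵ × sin 63° = 1.30×10⁻⁴ s⁻¹
Wind speed in SI: 75.8 knots = 39.0 m/s
Geostrophic balance rearranged: |∂P/∂n| = f ρ V_g
|∂P/∂n| = 1.30×10⁻⁴ × 0.845 × 39.0 = 4.28×10⁻³ Pa/m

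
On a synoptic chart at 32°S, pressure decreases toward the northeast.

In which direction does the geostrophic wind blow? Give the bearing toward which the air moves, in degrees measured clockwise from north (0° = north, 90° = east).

315°

The pressure-gradient force points toward the northeast (bearing 045°).
Geostrophic balance: in the Southern Hemisphere the Coriolis force deflects motion to the left, so the geostrophic wind blows 90° to the left of the pressure-gradient force (low pressure on the right).
Rotating 045° by 90° counterclockwise gives 315° — the wind blows toward the northwest.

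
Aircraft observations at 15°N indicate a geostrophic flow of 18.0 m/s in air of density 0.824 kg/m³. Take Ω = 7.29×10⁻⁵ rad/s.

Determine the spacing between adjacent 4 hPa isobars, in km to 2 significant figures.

710 km

Coriolis parameter at 15°N:
f = 2Ω sin φ = 2 × 7.29×10⁻⁵ × sin 15° = 3.77×10⁻⁵ s⁻¹
Geostrophic balance rearranged: |∂P/∂n| = f ρ V_g
|∂P/∂n| = 3.77×10⁻⁵ × 0.824 × 18.0 = 5.60×10⁻⁴ Pa/m
Isobar spacing: Δn = ΔP/|∂P/∂n| = 400 Pa / 5.60×10⁻⁴ Pa/m = 714672 m ≈ 710 km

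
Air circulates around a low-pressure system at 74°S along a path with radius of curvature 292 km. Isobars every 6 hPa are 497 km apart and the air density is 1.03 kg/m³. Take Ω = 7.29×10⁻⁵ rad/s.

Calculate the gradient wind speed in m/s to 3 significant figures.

7.12 m/s

Coriolis parameter at 74°S:
f = 2Ω sin φ = 2 × 7.29×10⁻⁵ × sin 74° = 1.40×10⁻⁴ s⁻¹
Pressure gradient: |∂P/∂n| = 600 Pa / 497000 m = 1.21×10⁻³ Pa/m
Geostrophic speed: V_g = |∂P/∂n|/(fρ) = 1.21×10⁻³/(1.40×10⁻⁴ × 1.03) = 8.36 m/s
Around a low, centrifugal force acts outward with Coriolis, so pressure-gradient force balances both:
(1/ρ)|∂P/∂n| = fV + V²/R  →  V² + fR·V − fR·V_g = 0
With fR = 1.40×10⁻⁴ × 292×10³ m = 40.9 m/s:
V = [−fR + √((fR)² + 4 fR V_g)]/2 = [−40.9 + √(40.9² + 4×40.9×8.36)]/2 = 7.12 m/s
Subgeostrophic (V < V_g = 8.36 m/s), as expected around a low.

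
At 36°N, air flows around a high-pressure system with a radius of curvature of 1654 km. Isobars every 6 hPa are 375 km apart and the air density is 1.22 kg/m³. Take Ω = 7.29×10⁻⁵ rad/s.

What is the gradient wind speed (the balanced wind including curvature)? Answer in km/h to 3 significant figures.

Coriolis parameter at 36°N:
f = 2Ω sin φ = 2 × 7.29×10⁻⁵ × sin 36° = 8.57×10⁻⁵ s⁻¹
Pressure gradient: |∂P/∂n| = 600 Pa / 375000 m = 1.60×10⁻³ Pa/m
Geostrophic speed: V_g = |∂P/∂n|/(fρ) = 1.60×10⁻³/(8.57×10⁻⁵ × 1.22) = 15.3 m/s
Around a high, pressure-gradient force acts outward with centrifugal, so Coriolis balances both:
fV = (1/ρ)|∂P/∂n| + V²/R  →  V² − fR·V + fR·V_g = 0
With fR = 8.57×10⁻⁵ × 1654×10³ m = 142 m/s:
V = [fR − √((fR)² − 4 fR V_g)]/2 = [142 − √(142² − 4×142×15.3)]/2 = 17.5 m/s
Supergeostrophic (V > V_g = 15.3 m/s), as expected around a high.
Converting: 17.5 m/s × 3.6 = 62.8 km/h

62.8 km/h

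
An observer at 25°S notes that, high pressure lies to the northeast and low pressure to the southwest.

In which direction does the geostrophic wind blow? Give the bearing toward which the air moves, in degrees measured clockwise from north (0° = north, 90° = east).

The pressure-gradient force points toward the southwest (bearing 225°).
Geostrophic balance: in the Southern Hemisphere the Coriolis force deflects motion to the left, so the geostrophic wind blows 90° to the left of the pressure-gradient force (low pressure on the right).
Rotating 225° by 90° counterclockwise gives 135° — the wind blows toward the southeast.

135°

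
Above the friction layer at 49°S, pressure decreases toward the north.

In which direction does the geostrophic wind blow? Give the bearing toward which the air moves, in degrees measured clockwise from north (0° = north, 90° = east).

270°

The pressure-gradient force points toward the north (bearing 000°).
Geostrophic balance: in the Southern Hemisphere the Coriolis force deflects motion to the left, so the geostrophic wind blows 90° to the left of the pressure-gradient force (low pressure on the right).
Rotating 000° by 90° counterclockwise gives 270° — the wind blows toward the west.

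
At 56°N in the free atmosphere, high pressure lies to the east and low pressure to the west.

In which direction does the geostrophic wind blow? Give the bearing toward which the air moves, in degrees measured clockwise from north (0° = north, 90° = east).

The pressure-gradient force points toward the west (bearing 270°).
Geostrophic balance: in the Northern Hemisphere the Coriolis force deflects motion to the right, so the geostrophic wind blows 90° to the right of the pressure-gradient force (low pressure on the left).
Rotating 270° by 90° clockwise gives 000° — the wind blows toward the north.

000°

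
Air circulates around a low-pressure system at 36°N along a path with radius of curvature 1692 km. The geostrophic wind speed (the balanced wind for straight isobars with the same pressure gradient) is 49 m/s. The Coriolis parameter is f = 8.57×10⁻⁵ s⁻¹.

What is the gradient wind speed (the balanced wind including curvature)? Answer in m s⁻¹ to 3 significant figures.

Around a low, centrifugal force acts outward with Coriolis, so pressure-gradient force balances both:
(1/ρ)|∂P/∂n| = fV + V²/R  →  V² + fR·V − fR·V_g = 0
With fR = 8.57×10⁻⁵ × 1692×10³ m = 145 m/s:
V = [−fR + √((fR)² + 4 fR V_g)]/2 = [−145 + √(145² + 4×145×49)]/2 = 38.7 m/s
Subgeostrophic (V < V_g = 49 m/s), as expected around a low.

38.7 m s⁻¹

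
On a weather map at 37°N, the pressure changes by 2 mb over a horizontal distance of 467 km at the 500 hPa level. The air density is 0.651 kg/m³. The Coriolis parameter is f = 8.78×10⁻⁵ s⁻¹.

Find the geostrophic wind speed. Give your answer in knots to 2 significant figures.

15 knots

Pressure gradient: |∂P/∂n| = 200 Pa / 467000 m = 4.28×10⁻⁴ Pa/m
Geostrophic balance (pressure-gradient force = Coriolis force):
V_g = (1/(fρ)) |∂P/∂n| = 4.28×10⁻⁴ / (8.78×10⁻⁵ × 0.651) = 7.49 m/s
Converting: 7.49 m/s × 1.944 = 15 knots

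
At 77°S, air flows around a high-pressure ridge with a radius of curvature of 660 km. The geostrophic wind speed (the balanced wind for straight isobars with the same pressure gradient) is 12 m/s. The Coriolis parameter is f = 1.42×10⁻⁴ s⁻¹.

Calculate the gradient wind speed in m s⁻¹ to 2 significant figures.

Around a high, pressure-gradient force acts outward with centrifugal, so Coriolis balances both:
fV = (1/ρ)|∂P/∂n| + V²/R  →  V² − fR·V + fR·V_g = 0
With fR = 1.42×10⁻⁴ × 660×10³ m = 93.7 m/s:
V = [fR − √((fR)² − 4 fR V_g)]/2 = [93.7 − √(93.7² − 4×93.7×12)]/2 = 14.1 m/s
Supergeostrophic (V > V_g = 12 m/s), as expected around a high.

14 m s⁻¹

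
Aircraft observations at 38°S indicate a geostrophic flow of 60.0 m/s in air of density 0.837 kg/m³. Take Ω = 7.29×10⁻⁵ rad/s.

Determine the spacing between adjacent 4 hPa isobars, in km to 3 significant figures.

Coriolis parameter at 38°S:
f = 2Ω sin φ = 2 × 7.29×10⁻⁵ × sin 38° = 8.98×10⁻⁵ s⁻¹
Geostrophic balance rearranged: |∂P/∂n| = f ρ V_g
|∂P/∂n| = 8.98×10⁻⁵ × 0.837 × 60.0 = 4.51×10⁻³ Pa/m
Isobar spacing: Δn = ΔP/|∂P/∂n| = 400 Pa / 4.51×10⁻³ Pa/m = 88733 m ≈ 88.7 km

88.7 km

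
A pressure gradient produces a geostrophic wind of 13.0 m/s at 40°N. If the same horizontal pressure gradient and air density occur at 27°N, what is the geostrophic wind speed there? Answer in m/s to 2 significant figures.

With the same pressure gradient and density, V_g ∝ 1/f ∝ 1/sin φ.
V₂ = V₁ · sin φ₁ / sin φ₂ = 13.0 × sin 40° / sin 27°
V₂ = 13.0 × 0.6428/0.4540 = 18 m/s

18 m/s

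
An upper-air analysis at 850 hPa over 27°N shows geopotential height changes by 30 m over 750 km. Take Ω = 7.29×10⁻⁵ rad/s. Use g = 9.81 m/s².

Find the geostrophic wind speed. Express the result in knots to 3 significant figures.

Coriolis parameter at 27°N:
f = 2Ω sin φ = 2 × 7.29×10⁻⁵ × sin 27° = 6.62×10⁻⁵ s⁻¹
Height gradient: |∂Z/∂n| = 30 m / 750000 m = 4.00×10⁻⁵
On a pressure surface, geostrophic balance gives V_g = (g/f)|∂Z/∂n|:
V_g = 9.81 × 4.00×10⁻⁵ / 6.62×10⁻⁵ = 5.93 m/s
Converting: 5.93 m/s × 1.944 = 11.5 knots

11.5 knots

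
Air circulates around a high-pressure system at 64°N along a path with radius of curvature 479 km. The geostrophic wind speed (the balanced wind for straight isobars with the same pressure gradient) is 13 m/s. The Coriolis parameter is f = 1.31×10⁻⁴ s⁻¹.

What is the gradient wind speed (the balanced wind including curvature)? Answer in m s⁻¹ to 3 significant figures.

18.4 m s⁻¹

Around a high, pressure-gradient force acts outward with centrifugal, so Coriolis balances both:
fV = (1/ρ)|∂P/∂n| + V²/R  →  V² − fR·V + fR·V_g = 0
With fR = 1.31×10⁻⁴ × 479×10³ m = 62.7 m/s:
V = [fR − √((fR)² − 4 fR V_g)]/2 = [62.7 − √(62.7² − 4×62.7×13)]/2 = 18.4 m/s
Supergeostrophic (V > V_g = 13 m/s), as expected around a high.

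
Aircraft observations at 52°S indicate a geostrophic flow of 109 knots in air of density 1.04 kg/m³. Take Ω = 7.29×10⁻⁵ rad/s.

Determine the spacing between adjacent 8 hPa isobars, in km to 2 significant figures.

Coriolis parameter at 52°S:
f = 2Ω sin φ = 2 × 7.29×10⁻⁵ × sin 52° = 1.15×10⁻⁴ s⁻¹
Wind speed in SI: 109 knots = 56.1 m/s
Geostrophic balance rearranged: |∂P/∂n| = f ρ V_g
|∂P/∂n| = 1.15×10⁻⁴ × 1.04 × 56.1 = 6.70×10⁻³ Pa/m
Isobar spacing: Δn = ΔP/|∂P/∂n| = 800 Pa / 6.70×10⁻³ Pa/m = 119399 m ≈ 120 km

120 km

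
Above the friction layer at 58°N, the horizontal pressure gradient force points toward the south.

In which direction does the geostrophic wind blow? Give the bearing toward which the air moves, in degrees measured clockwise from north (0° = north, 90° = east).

The pressure-gradient force points toward the south (bearing 180°).
Geostrophic balance: in the Northern Hemisphere the Coriolis force deflects motion to the right, so the geostrophic wind blows 90° to the right of the pressure-gradient force (low pressure on the left).
Rotating 180° by 90° clockwise gives 270° — the wind blows toward the west.

270°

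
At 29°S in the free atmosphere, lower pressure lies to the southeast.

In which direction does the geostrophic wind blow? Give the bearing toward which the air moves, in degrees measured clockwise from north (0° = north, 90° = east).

The pressure-gradient force points toward the southeast (bearing 135°).
Geostrophic balance: in the Southern Hemisphere the Coriolis force deflects motion to the left, so the geostrophic wind blows 90° to the left of the pressure-gradient force (low pressure on the right).
Rotating 135° by 90° counterclockwise gives 045° — the wind blows toward the northeast.

045°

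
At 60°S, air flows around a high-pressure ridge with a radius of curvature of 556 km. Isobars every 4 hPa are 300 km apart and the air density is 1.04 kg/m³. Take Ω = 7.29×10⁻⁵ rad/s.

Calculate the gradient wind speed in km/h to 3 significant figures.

Coriolis parameter at 60°S:
f = 2Ω sin φ = 2 × 7.29×10⁻⁵ × sin 60° = 1.26×10⁻⁴ s⁻¹
Pressure gradient: |∂P/∂n| = 400 Pa / 300000 m = 1.33×10⁻³ Pa/m
Geostrophic speed: V_g = |∂P/∂n|/(fρ) = 1.33×10⁻³/(1.26×10⁻⁴ × 1.04) = 10.2 m/s
Around a high, pressure-gradient force acts outward with centrifugal, so Coriolis balances both:
fV = (1/ρ)|∂P/∂n| + V²/R  →  V² − fR·V + fR·V_g = 0
With fR = 1.26×10⁻⁴ × 556×10³ m = 70.2 m/s:
V = [fR − √((fR)² − 4 fR V_g)]/2 = [70.2 − √(70.2² − 4×70.2×10.2)]/2 = 12.3 m/s
Supergeostrophic (V > V_g = 10.2 m/s), as expected around a high.
Converting: 12.3 m/s × 3.6 = 44.3 km/h

44.3 km/h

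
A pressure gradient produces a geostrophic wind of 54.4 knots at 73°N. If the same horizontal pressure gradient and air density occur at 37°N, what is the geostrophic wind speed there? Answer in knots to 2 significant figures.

86 knots

With the same pressure gradient and density, V_g ∝ 1/f ∝ 1/sin φ.
V₂ = V₁ · sin φ₁ / sin φ₂ = 54.4 × sin 73° / sin 37°
V₂ = 54.4 × 0.9563/0.6018 = 86 knots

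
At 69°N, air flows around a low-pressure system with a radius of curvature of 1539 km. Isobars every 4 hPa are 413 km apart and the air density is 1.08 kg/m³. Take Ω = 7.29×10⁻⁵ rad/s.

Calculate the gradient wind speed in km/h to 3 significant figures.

23.0 km/h

Coriolis parameter at 69°N:
f = 2Ω sin φ = 2 × 7.29×10⁻⁵ × sin 69° = 1.36×10⁻⁴ s⁻¹
Pressure gradient: |∂P/∂n| = 400 Pa / 413000 m = 9.69×10⁻⁴ Pa/m
Geostrophic speed: V_g = |∂P/∂n|/(fρ) = 9.69×10⁻⁴/(1.36×10⁻⁴ × 1.08) = 6.59 m/s
Around a low, centrifugal force acts outward with Coriolis, so pressure-gradient force balances both:
(1/ρ)|∂P/∂n| = fV + V²/R  →  V² + fR·V − fR·V_g = 0
With fR = 1.36×10⁻⁴ × 1539×10³ m = 209 m/s:
V = [−fR + √((fR)² + 4 fR V_g)]/2 = [−209 + √(209² + 4×209×6.59)]/2 = 6.39 m/s
Subgeostrophic (V < V_g = 6.59 m/s), as expected around a low.
Converting: 6.39 m/s × 3.6 = 23.0 km/h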